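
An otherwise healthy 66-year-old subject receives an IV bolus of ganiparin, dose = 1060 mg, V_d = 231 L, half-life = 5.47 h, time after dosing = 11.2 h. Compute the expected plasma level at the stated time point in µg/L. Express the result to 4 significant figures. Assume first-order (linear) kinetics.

1110 µg/L

C₀ = Dose / Vd = 1060 / 231 = 4.589 mg/L
k = ln2 / t½ = 0.693147 / 5.47 = 0.1267 h⁻¹
C = C₀ · e^(−k·t) = 4.589 × e^(−0.1267 × 11.2)
  = 4.589 × 0.2419 = 1.110 mg/L
Convert: 1.110 mg/L × 1000 = 1110 µg/L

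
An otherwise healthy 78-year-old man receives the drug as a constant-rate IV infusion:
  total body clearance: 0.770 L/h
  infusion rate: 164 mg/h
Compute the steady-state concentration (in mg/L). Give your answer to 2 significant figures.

210 mg/L

At steady state Css = R₀ / CL = 164 / 0.7700 = 213.0 mg/L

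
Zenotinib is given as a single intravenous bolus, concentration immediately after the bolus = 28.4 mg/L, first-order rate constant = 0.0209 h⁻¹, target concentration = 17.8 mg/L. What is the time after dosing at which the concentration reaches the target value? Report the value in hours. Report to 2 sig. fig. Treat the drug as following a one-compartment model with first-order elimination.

t = ln(C₀ / C) / k = ln(28.40 / 17.8) / 0.02090
  = ln(1.596) / 0.02090 = 0.4675 / 0.02090 = 22.37 h

22 h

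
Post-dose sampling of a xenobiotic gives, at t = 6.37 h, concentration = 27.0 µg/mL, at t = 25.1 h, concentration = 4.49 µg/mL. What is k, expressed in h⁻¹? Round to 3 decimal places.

k = ln(C₁/C₂) / (t₂ − t₁) = ln(27.0/4.49) / (25.1 − 6.37)
  = 1.794 / 18.73 = 0.09578 h⁻¹

0.096 h⁻¹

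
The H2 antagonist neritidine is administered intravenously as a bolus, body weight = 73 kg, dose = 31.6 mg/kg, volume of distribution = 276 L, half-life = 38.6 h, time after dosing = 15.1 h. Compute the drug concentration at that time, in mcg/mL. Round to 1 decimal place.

Total dose = 31.6 × 73 = 2307 mg
C₀ = Dose / Vd = 2307 / 276 = 8.359 mg/L
k = ln2 / t½ = 0.693147 / 38.6 = 0.01796 h⁻¹
C = C₀ · e^(−k·t) = 8.359 × e^(−0.01796 × 15.1)
  = 8.359 × 0.7625 = 6.374 mg/L
(6.374 mg/L = 6.374 mcg/mL)

6.4 mcg/mL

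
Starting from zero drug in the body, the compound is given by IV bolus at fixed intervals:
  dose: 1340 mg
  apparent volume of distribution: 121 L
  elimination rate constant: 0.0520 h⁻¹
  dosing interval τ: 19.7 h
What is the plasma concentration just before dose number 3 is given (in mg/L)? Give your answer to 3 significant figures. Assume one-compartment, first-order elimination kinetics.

5.40 mg/L

C₀ per dose = Dose / Vd = 1340 / 121 = 11.07 mg/L
Fraction remaining after one interval: r = e^(−kτ) = e^(−0.05200 × 19.7) = 0.3590
Before dose 3, 2 doses have been given (aged 1τ, 2τ).
C_trough = C₀ × (r + r²) = 11.07 × (0.3590 + 0.1289) = 5.401 mg/L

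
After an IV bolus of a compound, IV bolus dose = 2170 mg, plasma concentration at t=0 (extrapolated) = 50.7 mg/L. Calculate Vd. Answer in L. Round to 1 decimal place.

42.8 L

Vd = Dose / C₀ = 2170 / 50.7 = 42.80 L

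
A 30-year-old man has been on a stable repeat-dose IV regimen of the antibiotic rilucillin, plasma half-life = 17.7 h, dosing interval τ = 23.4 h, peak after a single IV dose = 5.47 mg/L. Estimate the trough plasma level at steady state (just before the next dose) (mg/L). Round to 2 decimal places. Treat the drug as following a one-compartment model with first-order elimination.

k = ln2 / t½ = 0.693147 / 17.7 = 0.03916 h⁻¹
e^(−kτ) = e^(−0.03916 × 23.4) = 0.4000
Accumulation ratio R = 1 / (1 − e^(−kτ)) = 1 / (1 − 0.4000) = 1.667
Steady-state trough = C₀ × R × e^(−kτ) = 5.47 × 1.667 × 0.4000 = 3.647 mg/L

3.65 mg/L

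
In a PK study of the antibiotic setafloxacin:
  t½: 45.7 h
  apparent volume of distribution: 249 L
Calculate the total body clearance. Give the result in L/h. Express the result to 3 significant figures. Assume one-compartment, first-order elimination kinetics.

k = ln2 / t½ = 0.693147 / 45.7 = 0.01517 h⁻¹
CL = k × Vd = 0.01517 × 249 = 3.777 L/h

3.78 L/h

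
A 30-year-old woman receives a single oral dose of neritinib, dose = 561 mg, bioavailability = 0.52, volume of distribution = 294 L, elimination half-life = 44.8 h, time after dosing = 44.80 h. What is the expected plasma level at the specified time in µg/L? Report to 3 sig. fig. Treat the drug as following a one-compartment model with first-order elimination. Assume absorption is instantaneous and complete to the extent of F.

496 µg/L

Amount reaching circulation = F × Dose = 0.52 × 561.0 = 291.7 mg
C₀ = F·Dose / Vd = 291.7 / 294 = 0.9922 mg/L
k = ln2 / t½ = 0.693147 / 44.8 = 0.01547 h⁻¹
t / t½ = 44.80 / 44.8 = 1 half-lives
C = C₀ × (1/2)^1 = 0.9922 × 0.5000 = 0.4961 mg/L
Convert: 0.4961 mg/L × 1000 = 496.1 µg/L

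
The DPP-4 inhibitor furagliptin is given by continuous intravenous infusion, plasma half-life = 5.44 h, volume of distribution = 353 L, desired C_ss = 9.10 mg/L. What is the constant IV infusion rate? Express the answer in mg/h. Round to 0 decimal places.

k = ln2 / t½ = 0.693147 / 5.44 = 0.1274 h⁻¹
CL = k × Vd = 0.1274 × 353 = 44.97 L/h
At steady state, infusion rate R₀ = Css × CL = 9.10 × 44.97 = 409.2 mg/h

409 mg/h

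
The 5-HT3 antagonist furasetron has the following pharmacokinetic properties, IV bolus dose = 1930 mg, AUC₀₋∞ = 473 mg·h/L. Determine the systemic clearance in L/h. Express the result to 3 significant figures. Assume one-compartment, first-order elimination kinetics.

CL = Dose / AUC = 1930 / 473 = 4.080 L/h

4.08 L/h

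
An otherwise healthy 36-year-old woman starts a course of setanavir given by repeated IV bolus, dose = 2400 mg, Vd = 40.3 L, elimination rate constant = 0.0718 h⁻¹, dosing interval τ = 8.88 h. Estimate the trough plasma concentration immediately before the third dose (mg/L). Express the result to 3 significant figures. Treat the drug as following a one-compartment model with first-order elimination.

48.1 mg/L

C₀ per dose = Dose / Vd = 2400 / 40.3 = 59.55 mg/L
Fraction remaining after one interval: r = e^(−kτ) = e^(−0.07180 × 8.88) = 0.5286
Before dose 3, 2 doses have been given (aged 1τ, 2τ).
C_trough = C₀ × (r + r²) = 59.55 × (0.5286 + 0.2794) = 48.12 mg/L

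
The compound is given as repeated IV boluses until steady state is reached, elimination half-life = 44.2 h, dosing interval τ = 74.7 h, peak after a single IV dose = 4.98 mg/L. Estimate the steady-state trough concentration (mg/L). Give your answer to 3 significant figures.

k = ln2 / t½ = 0.693147 / 44.2 = 0.01568 h⁻¹
e^(−kτ) = e^(−0.01568 × 74.7) = 0.3100
Accumulation ratio R = 1 / (1 − e^(−kτ)) = 1 / (1 − 0.3100) = 1.449
Steady-state trough = C₀ × R × e^(−kτ) = 4.98 × 1.449 × 0.3100 = 2.237 mg/L

2.24 mg/L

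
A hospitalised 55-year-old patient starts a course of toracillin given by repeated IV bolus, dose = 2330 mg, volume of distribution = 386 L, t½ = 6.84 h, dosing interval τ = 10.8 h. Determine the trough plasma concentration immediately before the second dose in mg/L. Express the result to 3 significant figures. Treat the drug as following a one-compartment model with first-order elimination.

C₀ per dose = Dose / Vd = 2330 / 386 = 6.036 mg/L
k = ln2 / t½ = 0.693147 / 6.84 = 0.1013 h⁻¹
Fraction remaining after one interval: r = e^(−kτ) = e^(−0.1013 × 10.8) = 0.3349
Before dose 2, 1 dose has been given (aged 1τ).
C_trough = C₀ × r = 6.036 × 0.3349 = 2.021 mg/L

2.02 mg/L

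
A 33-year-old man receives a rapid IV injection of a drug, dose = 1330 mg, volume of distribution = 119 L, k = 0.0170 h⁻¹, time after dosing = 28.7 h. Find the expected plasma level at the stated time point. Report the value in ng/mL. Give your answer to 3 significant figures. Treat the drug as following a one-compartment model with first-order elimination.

6860 ng/mL

C₀ = Dose / Vd = 1330 / 119 = 11.18 mg/L
C = C₀ · e^(−k·t) = 11.18 × e^(−0.01700 × 28.7)
  = 11.18 × 0.6139 = 6.863 mg/L
Convert: 6.863 mg/L × 1000 = 6863 ng/mL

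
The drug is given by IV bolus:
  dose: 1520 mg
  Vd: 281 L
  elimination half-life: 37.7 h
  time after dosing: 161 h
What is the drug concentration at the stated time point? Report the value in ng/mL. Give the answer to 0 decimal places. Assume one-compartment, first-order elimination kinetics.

C₀ = Dose / Vd = 1520 / 281 = 5.409 mg/L
k = ln2 / t½ = 0.693147 / 37.7 = 0.01839 h⁻¹
C = C₀ · e^(−k·t) = 5.409 × e^(−0.01839 × 161)
  = 5.409 × 0.05178 = 0.2801 mg/L
Convert: 0.2801 mg/L × 1000 = 280.1 ng/mL

280 ng/mL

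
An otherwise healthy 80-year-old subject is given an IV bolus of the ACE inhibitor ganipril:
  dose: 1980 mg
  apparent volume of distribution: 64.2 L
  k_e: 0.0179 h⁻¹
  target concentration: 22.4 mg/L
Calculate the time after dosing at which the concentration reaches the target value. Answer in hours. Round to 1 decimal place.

C₀ = Dose / Vd = 1980 / 64.2 = 30.84 mg/L
t = ln(C₀ / C) / k = ln(30.84 / 22.4) / 0.01790
  = ln(1.377) / 0.01790 = 0.3199 / 0.01790 = 17.87 h

17.9 h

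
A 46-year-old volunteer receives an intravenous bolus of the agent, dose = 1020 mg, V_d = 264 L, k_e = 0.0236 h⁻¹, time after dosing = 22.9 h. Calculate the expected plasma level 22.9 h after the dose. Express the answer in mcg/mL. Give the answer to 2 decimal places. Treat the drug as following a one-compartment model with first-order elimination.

C₀ = Dose / Vd = 1020 / 264 = 3.864 mg/L
C = C₀ · e^(−k·t) = 3.864 × e^(−0.02360 × 22.9)
  = 3.864 × 0.5825 = 2.251 mg/L
(2.251 mg/L = 2.251 mcg/mL)

2.25 mcg/mL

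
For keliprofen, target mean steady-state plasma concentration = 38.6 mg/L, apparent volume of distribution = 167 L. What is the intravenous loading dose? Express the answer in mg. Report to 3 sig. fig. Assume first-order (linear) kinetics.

LD = Css × Vd = 38.6 × 167 = 6446 mg

6450 mg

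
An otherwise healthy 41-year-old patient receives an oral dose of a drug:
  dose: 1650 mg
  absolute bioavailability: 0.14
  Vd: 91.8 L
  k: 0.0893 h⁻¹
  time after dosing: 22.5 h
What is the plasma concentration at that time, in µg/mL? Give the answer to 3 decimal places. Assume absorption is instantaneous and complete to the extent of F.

Amount reaching circulation = F × Dose = 0.14 × 1650 = 231.0 mg
C₀ = F·Dose / Vd = 231.0 / 91.8 = 2.516 mg/L
C = C₀ · e^(−k·t) = 2.516 × e^(−0.08930 × 22.5)
  = 2.516 × 0.1341 = 0.3374 mg/L
(0.3374 mg/L = 0.3374 µg/mL)

0.337 µg/mL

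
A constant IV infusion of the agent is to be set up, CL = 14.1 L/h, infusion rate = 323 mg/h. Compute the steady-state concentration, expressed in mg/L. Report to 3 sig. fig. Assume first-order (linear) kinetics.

22.9 mg/L

At steady state Css = R₀ / CL = 323 / 14.10 = 22.91 mg/L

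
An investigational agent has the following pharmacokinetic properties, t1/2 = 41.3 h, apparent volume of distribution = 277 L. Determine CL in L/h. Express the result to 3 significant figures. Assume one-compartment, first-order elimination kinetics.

k = ln2 / t½ = 0.693147 / 41.3 = 0.01678 h⁻¹
CL = k × Vd = 0.01678 × 277 = 4.648 L/h

4.65 L/h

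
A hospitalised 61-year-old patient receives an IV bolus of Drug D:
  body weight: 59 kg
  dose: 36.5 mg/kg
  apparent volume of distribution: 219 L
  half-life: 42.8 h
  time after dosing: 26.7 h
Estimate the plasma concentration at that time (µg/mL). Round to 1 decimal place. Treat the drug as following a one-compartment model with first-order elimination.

6.4 µg/mL

Total dose = 36.5 × 59 = 2154 mg
C₀ = Dose / Vd = 2154 / 219 = 9.836 mg/L
k = ln2 / t½ = 0.693147 / 42.8 = 0.01620 h⁻¹
C = C₀ · e^(−k·t) = 9.836 × e^(−0.01620 × 26.7)
  = 9.836 × 0.6489 = 6.383 mg/L
(6.383 mg/L = 6.383 µg/mL)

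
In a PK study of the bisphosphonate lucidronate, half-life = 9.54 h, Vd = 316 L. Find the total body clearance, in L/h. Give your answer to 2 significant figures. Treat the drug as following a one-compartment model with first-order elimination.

23 L/h

k = ln2 / t½ = 0.693147 / 9.54 = 0.07266 h⁻¹
CL = k × Vd = 0.07266 × 316 = 22.96 L/h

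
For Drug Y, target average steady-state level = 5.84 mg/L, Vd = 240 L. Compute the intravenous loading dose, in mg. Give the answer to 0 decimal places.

1402 mg

LD = Css × Vd = 5.84 × 240 = 1402 mg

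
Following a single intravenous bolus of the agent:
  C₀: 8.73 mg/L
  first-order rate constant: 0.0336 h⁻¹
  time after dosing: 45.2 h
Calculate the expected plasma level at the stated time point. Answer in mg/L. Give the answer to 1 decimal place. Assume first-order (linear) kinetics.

1.9 mg/L

C = C₀ · e^(−k·t) = 8.730 × e^(−0.03360 × 45.2)
  = 8.730 × 0.2190 = 1.912 mg/L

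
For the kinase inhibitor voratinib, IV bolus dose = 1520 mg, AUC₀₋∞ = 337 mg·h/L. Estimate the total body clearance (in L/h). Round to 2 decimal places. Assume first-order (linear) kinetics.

CL = Dose / AUC = 1520 / 337 = 4.510 L/h

4.51 L/h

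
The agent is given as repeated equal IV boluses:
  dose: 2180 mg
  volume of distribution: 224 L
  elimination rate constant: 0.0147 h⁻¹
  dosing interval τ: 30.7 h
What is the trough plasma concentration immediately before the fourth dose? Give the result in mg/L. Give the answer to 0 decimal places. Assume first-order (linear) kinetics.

C₀ per dose = Dose / Vd = 2180 / 224 = 9.732 mg/L
Fraction remaining after one interval: r = e^(−kτ) = e^(−0.01470 × 30.7) = 0.6368
Before dose 4, 3 doses have been given (aged 1τ, 2τ, 3τ).
C_trough = C₀ × (r + r² + … + r^3) = C₀ × r(1−r^3)/(1−r)
        = 9.732 × 0.6368 × (1 − 0.2582) / (1 − 0.6368) = 12.66 mg/L

13 mg/L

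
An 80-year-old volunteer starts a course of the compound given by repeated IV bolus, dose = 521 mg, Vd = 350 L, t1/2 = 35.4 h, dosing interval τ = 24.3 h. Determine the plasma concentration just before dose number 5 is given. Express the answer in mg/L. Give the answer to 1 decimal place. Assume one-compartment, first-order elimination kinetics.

2.1 mg/L

C₀ per dose = Dose / Vd = 521 / 350 = 1.489 mg/L
k = ln2 / t½ = 0.693147 / 35.4 = 0.01958 h⁻¹
Fraction remaining after one interval: r = e^(−kτ) = e^(−0.01958 × 24.3) = 0.6214
Before dose 5, 4 doses have been given (aged 1τ, 2τ, 3τ, 4τ).
C_trough = C₀ × (r + r² + … + r^4) = C₀ × r(1−r^4)/(1−r)
        = 1.489 × 0.6214 × (1 − 0.1491) / (1 − 0.6214) = 2.080 mg/L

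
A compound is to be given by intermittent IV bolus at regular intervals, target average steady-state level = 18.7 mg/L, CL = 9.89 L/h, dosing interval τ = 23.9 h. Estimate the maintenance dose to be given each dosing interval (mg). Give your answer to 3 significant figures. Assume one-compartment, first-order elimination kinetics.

At steady state, Dose/τ = Css × CL.
Dose = Css × CL × τ = 18.7 × 9.890 × 23.9 = 4420 mg

4420 mg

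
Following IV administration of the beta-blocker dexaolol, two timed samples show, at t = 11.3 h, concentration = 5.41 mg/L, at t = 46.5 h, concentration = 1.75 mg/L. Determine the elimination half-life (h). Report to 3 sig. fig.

21.6 h

k = ln(C₁/C₂) / (t₂ − t₁) = ln(5.41/1.75) / (46.5 − 11.3)
  = 1.129 / 35.20 = 0.03207 h⁻¹
t½ = ln2 / k = 0.693147 / 0.03207 = 21.61 h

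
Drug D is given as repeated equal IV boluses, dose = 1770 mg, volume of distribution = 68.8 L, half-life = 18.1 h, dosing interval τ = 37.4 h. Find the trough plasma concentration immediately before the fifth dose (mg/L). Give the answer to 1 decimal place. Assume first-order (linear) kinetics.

C₀ per dose = Dose / Vd = 1770 / 68.8 = 25.73 mg/L
k = ln2 / t½ = 0.693147 / 18.1 = 0.03830 h⁻¹
Fraction remaining after one interval: r = e^(−kτ) = e^(−0.03830 × 37.4) = 0.2387
Before dose 5, 4 doses have been given (aged 1τ, 2τ, 3τ, 4τ).
C_trough = C₀ × (r + r² + … + r^4) = C₀ × r(1−r^4)/(1−r)
        = 25.73 × 0.2387 × (1 − 0.003246) / (1 − 0.2387) = 8.041 mg/L

8.0 mg/L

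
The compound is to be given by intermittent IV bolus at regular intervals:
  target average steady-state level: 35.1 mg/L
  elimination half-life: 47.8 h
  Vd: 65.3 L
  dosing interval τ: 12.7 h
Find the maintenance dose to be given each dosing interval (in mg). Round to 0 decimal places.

k = ln2 / t½ = 0.693147 / 47.8 = 0.01450 h⁻¹
CL = k × Vd = 0.01450 × 65.3 = 0.9469 L/h
At steady state, Dose/τ = Css × CL.
Dose = Css × CL × τ = 35.1 × 0.9469 × 12.7 = 422.1 mg

422 mg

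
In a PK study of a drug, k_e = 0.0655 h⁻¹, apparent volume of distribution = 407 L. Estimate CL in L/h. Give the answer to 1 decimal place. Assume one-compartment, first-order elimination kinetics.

CL = k × Vd = 0.0655 × 407 = 26.66 L/h

26.7 L/h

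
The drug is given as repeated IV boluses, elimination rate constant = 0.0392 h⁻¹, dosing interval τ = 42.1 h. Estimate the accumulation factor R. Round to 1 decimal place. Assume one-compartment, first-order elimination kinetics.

e^(−kτ) = e^(−0.03920 × 42.1) = 0.1920
Accumulation ratio R = 1 / (1 − e^(−kτ)) = 1 / (1 − 0.1920) = 1.238

1.2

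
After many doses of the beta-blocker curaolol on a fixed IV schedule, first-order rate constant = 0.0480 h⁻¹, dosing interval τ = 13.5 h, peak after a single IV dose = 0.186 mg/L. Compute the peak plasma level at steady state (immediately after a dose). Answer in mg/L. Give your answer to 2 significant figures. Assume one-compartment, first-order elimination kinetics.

e^(−kτ) = e^(−0.04800 × 13.5) = 0.5231
Accumulation ratio R = 1 / (1 − e^(−kτ)) = 1 / (1 − 0.5231) = 2.097
Steady-state peak = C₀ × R = 0.186 × 2.097 = 0.3900 mg/L

0.39 mg/L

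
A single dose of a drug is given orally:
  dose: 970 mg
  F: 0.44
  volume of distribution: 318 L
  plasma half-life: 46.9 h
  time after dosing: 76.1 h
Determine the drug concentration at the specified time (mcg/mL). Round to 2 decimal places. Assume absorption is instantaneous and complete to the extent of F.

0.44 mcg/mL

Amount reaching circulation = F × Dose = 0.44 × 970.0 = 426.8 mg
C₀ = F·Dose / Vd = 426.8 / 318 = 1.342 mg/L
k = ln2 / t½ = 0.693147 / 46.9 = 0.01478 h⁻¹
C = C₀ · e^(−k·t) = 1.342 × e^(−0.01478 × 76.1)
  = 1.342 × 0.3247 = 0.4357 mg/L
(0.4357 mg/L = 0.4357 mcg/mL)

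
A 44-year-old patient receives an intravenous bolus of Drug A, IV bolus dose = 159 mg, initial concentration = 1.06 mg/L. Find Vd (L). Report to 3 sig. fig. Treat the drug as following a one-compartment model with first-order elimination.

150 L

Vd = Dose / C₀ = 159.0 / 1.06 = 150.0 L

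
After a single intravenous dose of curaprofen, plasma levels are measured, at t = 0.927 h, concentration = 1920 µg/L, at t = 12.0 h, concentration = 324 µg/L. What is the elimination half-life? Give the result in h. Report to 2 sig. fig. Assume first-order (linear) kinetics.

4.3 h

k = ln(C₁/C₂) / (t₂ − t₁) = ln(1920/324) / (12.0 − 0.927)
  = 1.779 / 11.07 = 0.1607 h⁻¹
t½ = ln2 / k = 0.693147 / 0.1607 = 4.313 h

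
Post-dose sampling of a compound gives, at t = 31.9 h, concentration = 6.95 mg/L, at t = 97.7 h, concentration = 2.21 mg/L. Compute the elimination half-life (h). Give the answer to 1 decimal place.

k = ln(C₁/C₂) / (t₂ − t₁) = ln(6.95/2.21) / (97.7 − 31.9)
  = 1.146 / 65.80 = 0.01742 h⁻¹
t½ = ln2 / k = 0.693147 / 0.01742 = 39.79 h

39.8 h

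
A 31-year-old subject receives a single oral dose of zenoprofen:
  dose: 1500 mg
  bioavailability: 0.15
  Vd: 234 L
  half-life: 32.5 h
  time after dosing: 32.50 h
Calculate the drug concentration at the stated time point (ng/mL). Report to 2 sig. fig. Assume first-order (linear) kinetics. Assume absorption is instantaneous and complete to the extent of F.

480 ng/mL

Amount reaching circulation = F × Dose = 0.15 × 1500 = 225.0 mg
C₀ = F·Dose / Vd = 225.0 / 234 = 0.9615 mg/L
k = ln2 / t½ = 0.693147 / 32.5 = 0.02133 h⁻¹
t / t½ = 32.50 / 32.5 = 1 half-lives
C = C₀ × (1/2)^1 = 0.9615 × 0.5000 = 0.4808 mg/L
Convert: 0.4808 mg/L × 1000 = 480.8 ng/mL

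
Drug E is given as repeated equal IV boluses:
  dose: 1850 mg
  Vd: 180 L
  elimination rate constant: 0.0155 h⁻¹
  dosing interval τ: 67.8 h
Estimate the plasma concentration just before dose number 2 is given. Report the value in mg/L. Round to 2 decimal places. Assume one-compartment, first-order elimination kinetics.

C₀ per dose = Dose / Vd = 1850 / 180 = 10.28 mg/L
Fraction remaining after one interval: r = e^(−kτ) = e^(−0.01550 × 67.8) = 0.3496
Before dose 2, 1 dose has been given (aged 1τ).
C_trough = C₀ × r = 10.28 × 0.3496 = 3.594 mg/L

3.59 mg/L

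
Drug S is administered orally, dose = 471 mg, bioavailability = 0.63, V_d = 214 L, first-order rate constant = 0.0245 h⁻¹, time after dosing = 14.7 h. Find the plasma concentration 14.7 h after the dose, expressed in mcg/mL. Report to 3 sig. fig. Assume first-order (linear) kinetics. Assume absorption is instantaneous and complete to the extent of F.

Amount reaching circulation = F × Dose = 0.63 × 471.0 = 296.7 mg
C₀ = F·Dose / Vd = 296.7 / 214 = 1.386 mg/L
C = C₀ · e^(−k·t) = 1.386 × e^(−0.02450 × 14.7)
  = 1.386 × 0.6976 = 0.9669 mg/L
(0.9669 mg/L = 0.9669 mcg/mL)

0.967 mcg/mL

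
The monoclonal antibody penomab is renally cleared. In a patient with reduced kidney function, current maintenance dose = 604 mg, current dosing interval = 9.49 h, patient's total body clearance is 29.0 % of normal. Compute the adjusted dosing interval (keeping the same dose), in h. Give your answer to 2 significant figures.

To keep the same average steady-state level, dosing rate must scale with clearance.
CL ratio = 29.0 / 100 = 0.2900
New interval (same dose) = 9.49 / 0.2900 = 32.72 h

33 h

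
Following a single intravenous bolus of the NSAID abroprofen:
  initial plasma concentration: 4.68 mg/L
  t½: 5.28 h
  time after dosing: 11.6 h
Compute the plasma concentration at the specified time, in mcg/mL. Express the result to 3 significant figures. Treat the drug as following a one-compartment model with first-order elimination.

1.02 mcg/mL

k = ln2 / t½ = 0.693147 / 5.28 = 0.1313 h⁻¹
C = C₀ · e^(−k·t) = 4.680 × e^(−0.1313 × 11.6)
  = 4.680 × 0.2180 = 1.020 mg/L
(1.020 mg/L = 1.020 mcg/mL)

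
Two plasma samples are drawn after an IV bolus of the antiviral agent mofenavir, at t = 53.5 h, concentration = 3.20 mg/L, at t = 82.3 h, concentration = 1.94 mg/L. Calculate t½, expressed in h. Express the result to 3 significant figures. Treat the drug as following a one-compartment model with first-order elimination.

k = ln(C₁/C₂) / (t₂ − t₁) = ln(3.20/1.94) / (82.3 − 53.5)
  = 0.5005 / 28.80 = 0.01738 h⁻¹
t½ = ln2 / k = 0.693147 / 0.01738 = 39.88 h

39.9 h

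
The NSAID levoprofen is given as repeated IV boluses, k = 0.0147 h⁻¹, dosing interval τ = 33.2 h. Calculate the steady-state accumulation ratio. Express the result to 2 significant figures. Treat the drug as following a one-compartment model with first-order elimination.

2.6

e^(−kτ) = e^(−0.01470 × 33.2) = 0.6138
Accumulation ratio R = 1 / (1 − e^(−kτ)) = 1 / (1 − 0.6138) = 2.589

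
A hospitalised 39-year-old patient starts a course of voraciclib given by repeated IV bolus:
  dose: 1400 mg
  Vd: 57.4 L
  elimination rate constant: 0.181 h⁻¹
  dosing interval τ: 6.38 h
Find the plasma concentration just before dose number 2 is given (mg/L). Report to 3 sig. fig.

C₀ per dose = Dose / Vd = 1400 / 57.4 = 24.39 mg/L
Fraction remaining after one interval: r = e^(−kτ) = e^(−0.1810 × 6.38) = 0.3151
Before dose 2, 1 dose has been given (aged 1τ).
C_trough = C₀ × r = 24.39 × 0.3151 = 7.685 mg/L

7.69 mg/L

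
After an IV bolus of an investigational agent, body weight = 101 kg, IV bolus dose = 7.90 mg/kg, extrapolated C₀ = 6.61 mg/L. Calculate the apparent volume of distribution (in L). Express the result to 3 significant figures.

121 L

Dose = 7.90 × 101 = 797.9 mg
Vd = Dose / C₀ = 797.9 / 6.61 = 120.7 L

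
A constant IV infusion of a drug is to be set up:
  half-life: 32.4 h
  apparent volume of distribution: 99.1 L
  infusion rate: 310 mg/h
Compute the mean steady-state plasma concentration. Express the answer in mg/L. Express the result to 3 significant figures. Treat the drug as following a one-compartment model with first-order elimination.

146 mg/L

k = ln2 / t½ = 0.693147 / 32.4 = 0.02139 h⁻¹
CL = k × Vd = 0.02139 × 99.1 = 2.120 L/h
At steady state Css = R₀ / CL = 310 / 2.120 = 146.2 mg/L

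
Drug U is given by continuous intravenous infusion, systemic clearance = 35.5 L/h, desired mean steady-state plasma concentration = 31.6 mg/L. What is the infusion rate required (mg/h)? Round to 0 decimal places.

1122 mg/h

At steady state, infusion rate R₀ = Css × CL = 31.6 × 35.50 = 1122 mg/h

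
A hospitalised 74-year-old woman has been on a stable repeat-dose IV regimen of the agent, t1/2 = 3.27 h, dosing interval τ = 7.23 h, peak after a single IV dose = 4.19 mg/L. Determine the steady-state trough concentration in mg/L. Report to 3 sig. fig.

k = ln2 / t½ = 0.693147 / 3.27 = 0.2120 h⁻¹
e^(−kτ) = e^(−0.2120 × 7.23) = 0.2159
Accumulation ratio R = 1 / (1 − e^(−kτ)) = 1 / (1 − 0.2159) = 1.275
Steady-state trough = C₀ × R × e^(−kτ) = 4.19 × 1.275 × 0.2159 = 1.153 mg/L

1.15 mg/L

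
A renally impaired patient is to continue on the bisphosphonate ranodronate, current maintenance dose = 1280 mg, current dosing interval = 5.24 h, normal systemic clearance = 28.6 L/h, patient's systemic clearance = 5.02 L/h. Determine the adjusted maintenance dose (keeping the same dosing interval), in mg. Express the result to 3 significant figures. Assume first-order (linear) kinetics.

To keep the same average steady-state level, dosing rate must scale with clearance.
CL ratio = 5.02 / 28.6 = 0.1755
New dose (same interval) = 1280 × 0.1755 = 224.6 mg

225 mg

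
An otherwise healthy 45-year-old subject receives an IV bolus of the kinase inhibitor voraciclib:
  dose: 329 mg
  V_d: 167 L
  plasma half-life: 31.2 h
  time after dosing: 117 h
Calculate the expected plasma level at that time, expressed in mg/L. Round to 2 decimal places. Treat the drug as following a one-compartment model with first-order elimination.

C₀ = Dose / Vd = 329.0 / 167 = 1.970 mg/L
k = ln2 / t½ = 0.693147 / 31.2 = 0.02222 h⁻¹
C = C₀ · e^(−k·t) = 1.970 × e^(−0.02222 × 117)
  = 1.970 × 0.07429 = 0.1464 mg/L

0.15 mg/L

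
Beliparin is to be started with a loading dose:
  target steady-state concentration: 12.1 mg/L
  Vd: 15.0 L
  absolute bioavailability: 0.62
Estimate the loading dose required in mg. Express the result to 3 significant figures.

LD = Css × Vd / F = 12.1 × 15.0 / 0.62 = 292.7 mg

293 mg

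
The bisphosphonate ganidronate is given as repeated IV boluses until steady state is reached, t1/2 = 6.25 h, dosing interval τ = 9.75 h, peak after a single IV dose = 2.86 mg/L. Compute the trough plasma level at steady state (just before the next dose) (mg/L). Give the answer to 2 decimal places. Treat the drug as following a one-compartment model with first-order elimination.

1.47 mg/L

k = ln2 / t½ = 0.693147 / 6.25 = 0.1109 h⁻¹
e^(−kτ) = e^(−0.1109 × 9.75) = 0.3392
Accumulation ratio R = 1 / (1 − e^(−kτ)) = 1 / (1 − 0.3392) = 1.513
Steady-state trough = C₀ × R × e^(−kτ) = 2.86 × 1.513 × 0.3392 = 1.468 mg/L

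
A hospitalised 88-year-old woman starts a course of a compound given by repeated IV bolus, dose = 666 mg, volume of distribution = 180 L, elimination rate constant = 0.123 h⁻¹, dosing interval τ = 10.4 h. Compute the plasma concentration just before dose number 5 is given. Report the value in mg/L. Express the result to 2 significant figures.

1.4 mg/L

C₀ per dose = Dose / Vd = 666 / 180 = 3.700 mg/L
Fraction remaining after one interval: r = e^(−kτ) = e^(−0.1230 × 10.4) = 0.2783
Before dose 5, 4 doses have been given (aged 1τ, 2τ, 3τ, 4τ).
C_trough = C₀ × (r + r² + … + r^4) = C₀ × r(1−r^4)/(1−r)
        = 3.700 × 0.2783 × (1 − 0.005999) / (1 − 0.2783) = 1.418 mg/L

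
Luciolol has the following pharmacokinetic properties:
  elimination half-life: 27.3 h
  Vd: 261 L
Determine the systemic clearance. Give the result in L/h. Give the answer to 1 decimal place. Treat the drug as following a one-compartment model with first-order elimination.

k = ln2 / t½ = 0.693147 / 27.3 = 0.02539 h⁻¹
CL = k × Vd = 0.02539 × 261 = 6.627 L/h

6.6 L/h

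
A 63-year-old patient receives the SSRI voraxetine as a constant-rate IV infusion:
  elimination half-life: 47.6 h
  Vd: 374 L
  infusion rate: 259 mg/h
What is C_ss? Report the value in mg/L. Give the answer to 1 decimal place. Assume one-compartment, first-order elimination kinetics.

k = ln2 / t½ = 0.693147 / 47.6 = 0.01456 h⁻¹
CL = k × Vd = 0.01456 × 374 = 5.445 L/h
At steady state Css = R₀ / CL = 259 / 5.445 = 47.57 mg/L

47.6 mg/L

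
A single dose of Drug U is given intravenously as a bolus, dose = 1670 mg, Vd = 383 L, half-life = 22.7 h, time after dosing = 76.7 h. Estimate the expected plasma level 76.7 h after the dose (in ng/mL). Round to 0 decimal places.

C₀ = Dose / Vd = 1670 / 383 = 4.360 mg/L
k = ln2 / t½ = 0.693147 / 22.7 = 0.03054 h⁻¹
C = C₀ · e^(−k·t) = 4.360 × e^(−0.03054 × 76.7)
  = 4.360 × 0.09609 = 0.4190 mg/L
Convert: 0.4190 mg/L × 1000 = 419.0 ng/mL

419 ng/mL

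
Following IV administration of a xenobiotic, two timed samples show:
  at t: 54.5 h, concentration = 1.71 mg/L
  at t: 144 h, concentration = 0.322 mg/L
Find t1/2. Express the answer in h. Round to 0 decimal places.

k = ln(C₁/C₂) / (t₂ − t₁) = ln(1.71/0.322) / (144 − 54.5)
  = 1.670 / 89.50 = 0.01866 h⁻¹
t½ = ln2 / k = 0.693147 / 0.01866 = 37.15 h

37 h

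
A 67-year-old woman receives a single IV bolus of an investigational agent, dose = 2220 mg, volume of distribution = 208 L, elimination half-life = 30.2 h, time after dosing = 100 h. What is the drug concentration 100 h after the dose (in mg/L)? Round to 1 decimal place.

C₀ = Dose / Vd = 2220 / 208 = 10.67 mg/L
k = ln2 / t½ = 0.693147 / 30.2 = 0.02295 h⁻¹
C = C₀ · e^(−k·t) = 10.67 × e^(−0.02295 × 100)
  = 10.67 × 0.1008 = 1.076 mg/L

1.1 mg/L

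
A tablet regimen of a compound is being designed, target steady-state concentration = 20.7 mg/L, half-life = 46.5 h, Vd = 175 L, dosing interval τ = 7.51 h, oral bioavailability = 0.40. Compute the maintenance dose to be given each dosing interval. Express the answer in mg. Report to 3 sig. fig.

k = ln2 / t½ = 0.693147 / 46.5 = 0.01491 h⁻¹
CL = k × Vd = 0.01491 × 175 = 2.609 L/h
At steady state, F × (Dose/τ) = Css × CL.
Dose = Css × CL × τ / F = 20.7 × 2.609 × 7.51 / 0.40 = 1014 mg

1010 mg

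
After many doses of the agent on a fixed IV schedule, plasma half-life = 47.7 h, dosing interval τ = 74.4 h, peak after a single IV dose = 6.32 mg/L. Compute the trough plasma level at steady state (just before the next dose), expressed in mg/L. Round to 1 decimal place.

3.2 mg/L

k = ln2 / t½ = 0.693147 / 47.7 = 0.01453 h⁻¹
e^(−kτ) = e^(−0.01453 × 74.4) = 0.3392
Accumulation ratio R = 1 / (1 − e^(−kτ)) = 1 / (1 − 0.3392) = 1.513
Steady-state trough = C₀ × R × e^(−kτ) = 6.32 × 1.513 × 0.3392 = 3.243 mg/L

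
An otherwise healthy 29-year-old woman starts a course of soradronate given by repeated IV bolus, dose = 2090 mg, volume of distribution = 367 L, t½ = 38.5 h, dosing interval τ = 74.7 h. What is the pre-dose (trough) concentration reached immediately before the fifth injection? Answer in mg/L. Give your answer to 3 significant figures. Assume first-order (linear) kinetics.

C₀ per dose = Dose / Vd = 2090 / 367 = 5.695 mg/L
k = ln2 / t½ = 0.693147 / 38.5 = 0.01800 h⁻¹
Fraction remaining after one interval: r = e^(−kτ) = e^(−0.01800 × 74.7) = 0.2606
Before dose 5, 4 doses have been given (aged 1τ, 2τ, 3τ, 4τ).
C_trough = C₀ × (r + r² + … + r^4) = C₀ × r(1−r^4)/(1−r)
        = 5.695 × 0.2606 × (1 − 0.004612) / (1 − 0.2606) = 1.998 mg/L

2.00 mg/L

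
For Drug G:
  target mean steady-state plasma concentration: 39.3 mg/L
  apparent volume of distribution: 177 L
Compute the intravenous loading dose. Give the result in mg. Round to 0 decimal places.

6956 mg

LD = Css × Vd = 39.3 × 177 = 6956 mg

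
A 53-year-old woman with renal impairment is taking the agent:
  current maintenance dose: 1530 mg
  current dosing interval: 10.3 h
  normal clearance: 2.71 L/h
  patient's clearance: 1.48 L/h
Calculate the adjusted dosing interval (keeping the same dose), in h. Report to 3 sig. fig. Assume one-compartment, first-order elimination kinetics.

18.9 h

To keep the same average steady-state level, dosing rate must scale with clearance.
CL ratio = 1.48 / 2.71 = 0.5461
New interval (same dose) = 10.3 / 0.5461 = 18.86 h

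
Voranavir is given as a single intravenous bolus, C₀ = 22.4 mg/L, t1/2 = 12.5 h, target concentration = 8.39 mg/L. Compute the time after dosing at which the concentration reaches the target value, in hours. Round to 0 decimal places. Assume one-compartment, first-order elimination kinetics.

18 h

k = ln2 / t½ = 0.693147 / 12.5 = 0.05545 h⁻¹
t = ln(C₀ / C) / k = ln(22.40 / 8.39) / 0.05545
  = ln(2.670) / 0.05545 = 0.9821 / 0.05545 = 17.71 h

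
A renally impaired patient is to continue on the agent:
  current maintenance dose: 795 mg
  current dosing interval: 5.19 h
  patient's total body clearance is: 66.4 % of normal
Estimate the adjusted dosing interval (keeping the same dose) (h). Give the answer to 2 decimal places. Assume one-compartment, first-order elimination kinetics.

To keep the same average steady-state level, dosing rate must scale with clearance.
CL ratio = 66.4 / 100 = 0.6640
New interval (same dose) = 5.19 / 0.6640 = 7.816 h

7.82 h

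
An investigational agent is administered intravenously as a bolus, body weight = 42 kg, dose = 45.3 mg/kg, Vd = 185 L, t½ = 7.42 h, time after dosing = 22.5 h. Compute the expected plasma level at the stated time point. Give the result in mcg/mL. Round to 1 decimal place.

1.3 mcg/mL

Total dose = 45.3 × 42 = 1903 mg
C₀ = Dose / Vd = 1903 / 185 = 10.29 mg/L
k = ln2 / t½ = 0.693147 / 7.42 = 0.09342 h⁻¹
C = C₀ · e^(−k·t) = 10.29 × e^(−0.09342 × 22.5)
  = 10.29 × 0.1222 = 1.257 mg/L
(1.257 mg/L = 1.257 mcg/mL)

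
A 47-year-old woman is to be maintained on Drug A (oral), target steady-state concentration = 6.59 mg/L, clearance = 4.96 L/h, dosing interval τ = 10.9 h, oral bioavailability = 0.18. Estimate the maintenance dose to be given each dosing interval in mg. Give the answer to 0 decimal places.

At steady state, F × (Dose/τ) = Css × CL.
Dose = Css × CL × τ / F = 6.59 × 4.960 × 10.9 / 0.18 = 1979 mg

1979 mg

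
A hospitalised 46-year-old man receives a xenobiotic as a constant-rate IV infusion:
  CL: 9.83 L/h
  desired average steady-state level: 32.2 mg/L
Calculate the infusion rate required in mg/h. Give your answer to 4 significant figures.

316.5 mg/h

At steady state, infusion rate R₀ = Css × CL = 32.2 × 9.830 = 316.5 mg/h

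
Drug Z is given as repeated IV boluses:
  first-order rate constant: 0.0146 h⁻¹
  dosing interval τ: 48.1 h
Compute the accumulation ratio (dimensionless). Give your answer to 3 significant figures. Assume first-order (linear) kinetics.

1.98

e^(−kτ) = e^(−0.01460 × 48.1) = 0.4955
Accumulation ratio R = 1 / (1 − e^(−kτ)) = 1 / (1 − 0.4955) = 1.982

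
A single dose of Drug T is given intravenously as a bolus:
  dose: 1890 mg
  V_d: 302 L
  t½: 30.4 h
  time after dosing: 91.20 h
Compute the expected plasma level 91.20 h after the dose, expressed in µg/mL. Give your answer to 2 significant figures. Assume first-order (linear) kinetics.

C₀ = Dose / Vd = 1890 / 302 = 6.258 mg/L
k = ln2 / t½ = 0.693147 / 30.4 = 0.02280 h⁻¹
t / t½ = 91.20 / 30.4 = 3 half-lives
C = C₀ × (1/2)^3 = 6.258 × 0.1250 = 0.7823 mg/L
(0.7823 mg/L = 0.7823 µg/mL)

0.78 µg/mL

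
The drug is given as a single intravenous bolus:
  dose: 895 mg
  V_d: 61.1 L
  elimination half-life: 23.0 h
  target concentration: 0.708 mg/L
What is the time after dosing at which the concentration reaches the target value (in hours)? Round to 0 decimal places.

101 h

C₀ = Dose / Vd = 895.0 / 61.1 = 14.65 mg/L
k = ln2 / t½ = 0.693147 / 23.0 = 0.03014 h⁻¹
t = ln(C₀ / C) / k = ln(14.65 / 0.708) / 0.03014
  = ln(20.69) / 0.03014 = 3.030 / 0.03014 = 100.5 h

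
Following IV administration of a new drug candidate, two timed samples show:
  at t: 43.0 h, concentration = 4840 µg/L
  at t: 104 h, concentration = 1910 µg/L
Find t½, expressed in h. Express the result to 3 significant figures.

45.5 h

k = ln(C₁/C₂) / (t₂ − t₁) = ln(4840/1910) / (104 − 43.0)
  = 0.9298 / 61.00 = 0.01524 h⁻¹
t½ = ln2 / k = 0.693147 / 0.01524 = 45.48 h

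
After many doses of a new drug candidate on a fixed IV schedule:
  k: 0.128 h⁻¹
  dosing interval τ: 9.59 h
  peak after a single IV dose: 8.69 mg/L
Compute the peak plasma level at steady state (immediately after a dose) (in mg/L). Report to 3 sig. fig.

12.3 mg/L

e^(−kτ) = e^(−0.1280 × 9.59) = 0.2930
Accumulation ratio R = 1 / (1 − e^(−kτ)) = 1 / (1 − 0.2930) = 1.414
Steady-state peak = C₀ × R = 8.69 × 1.414 = 12.29 mg/L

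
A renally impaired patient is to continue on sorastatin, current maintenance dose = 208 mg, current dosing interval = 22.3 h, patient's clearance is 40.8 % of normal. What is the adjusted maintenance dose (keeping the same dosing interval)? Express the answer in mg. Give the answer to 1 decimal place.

To keep the same average steady-state level, dosing rate must scale with clearance.
CL ratio = 40.8 / 100 = 0.4080
New dose (same interval) = 208 × 0.4080 = 84.86 mg

84.9 mg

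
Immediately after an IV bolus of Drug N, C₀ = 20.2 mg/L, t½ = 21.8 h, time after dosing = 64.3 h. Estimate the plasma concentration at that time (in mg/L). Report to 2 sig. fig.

2.6 mg/L

k = ln2 / t½ = 0.693147 / 21.8 = 0.03180 h⁻¹
C = C₀ · e^(−k·t) = 20.20 × e^(−0.03180 × 64.3)
  = 20.20 × 0.1294 = 2.614 mg/L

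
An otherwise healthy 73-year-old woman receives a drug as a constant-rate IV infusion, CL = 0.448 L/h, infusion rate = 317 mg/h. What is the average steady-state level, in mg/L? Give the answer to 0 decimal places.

708 mg/L

At steady state Css = R₀ / CL = 317 / 0.4480 = 707.6 mg/L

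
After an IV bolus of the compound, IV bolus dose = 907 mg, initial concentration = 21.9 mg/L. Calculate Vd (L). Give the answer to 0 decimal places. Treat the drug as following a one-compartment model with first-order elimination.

Vd = Dose / C₀ = 907.0 / 21.9 = 41.42 L

41 L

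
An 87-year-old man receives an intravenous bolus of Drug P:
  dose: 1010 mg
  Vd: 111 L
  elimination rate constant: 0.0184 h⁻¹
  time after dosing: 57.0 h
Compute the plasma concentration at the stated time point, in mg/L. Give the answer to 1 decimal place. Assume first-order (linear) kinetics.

C₀ = Dose / Vd = 1010 / 111 = 9.099 mg/L
C = C₀ · e^(−k·t) = 9.099 × e^(−0.01840 × 57.0)
  = 9.099 × 0.3504 = 3.188 mg/L

3.2 mg/L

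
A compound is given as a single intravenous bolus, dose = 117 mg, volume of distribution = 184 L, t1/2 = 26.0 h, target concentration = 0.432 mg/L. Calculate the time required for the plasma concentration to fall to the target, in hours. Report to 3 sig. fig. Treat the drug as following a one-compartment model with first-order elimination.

C₀ = Dose / Vd = 117.0 / 184 = 0.6359 mg/L
k = ln2 / t½ = 0.693147 / 26.0 = 0.02666 h⁻¹
t = ln(C₀ / C) / k = ln(0.6359 / 0.432) / 0.02666
  = ln(1.472) / 0.02666 = 0.3866 / 0.02666 = 14.50 h

14.5 h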